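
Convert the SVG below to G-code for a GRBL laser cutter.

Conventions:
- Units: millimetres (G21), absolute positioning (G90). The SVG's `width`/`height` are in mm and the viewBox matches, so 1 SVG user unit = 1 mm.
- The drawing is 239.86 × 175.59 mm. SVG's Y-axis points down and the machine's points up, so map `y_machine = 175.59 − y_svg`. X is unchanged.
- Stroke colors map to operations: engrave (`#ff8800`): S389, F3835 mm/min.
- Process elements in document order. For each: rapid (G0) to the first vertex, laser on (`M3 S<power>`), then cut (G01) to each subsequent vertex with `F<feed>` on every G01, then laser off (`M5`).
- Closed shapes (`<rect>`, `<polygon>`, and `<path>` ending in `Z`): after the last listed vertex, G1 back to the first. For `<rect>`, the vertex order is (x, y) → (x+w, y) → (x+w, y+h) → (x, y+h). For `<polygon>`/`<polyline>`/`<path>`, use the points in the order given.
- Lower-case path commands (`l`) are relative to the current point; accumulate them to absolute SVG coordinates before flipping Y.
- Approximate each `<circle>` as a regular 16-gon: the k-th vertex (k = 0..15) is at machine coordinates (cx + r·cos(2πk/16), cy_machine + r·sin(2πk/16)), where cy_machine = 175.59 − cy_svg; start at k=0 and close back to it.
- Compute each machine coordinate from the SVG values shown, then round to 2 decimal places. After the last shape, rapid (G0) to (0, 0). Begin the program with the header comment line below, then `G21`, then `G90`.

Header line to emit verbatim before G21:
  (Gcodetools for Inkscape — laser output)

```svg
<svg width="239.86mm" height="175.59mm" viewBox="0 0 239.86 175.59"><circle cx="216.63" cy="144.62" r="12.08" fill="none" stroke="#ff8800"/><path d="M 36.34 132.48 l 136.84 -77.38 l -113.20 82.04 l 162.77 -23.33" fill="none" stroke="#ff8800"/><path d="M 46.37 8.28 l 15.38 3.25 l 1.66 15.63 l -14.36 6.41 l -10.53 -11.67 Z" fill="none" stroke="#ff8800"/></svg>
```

Since the viewBox matches the mm dimensions, user units are millimetres directly. The only transform is the Y-flip y_m = 175.59 − y_svg.

Shape 1 is a circle drawn with `<circle>`. Its stroke #ff8800 means engrave at S389, F3835. After flipping Y the toolpath is (228.71,30.97) → (227.79,35.59) → (225.17,39.51) → (221.25,42.13) → (216.63,43.05) → (212.01,42.13) → (208.09,39.51) → (205.47,35.59) → (204.55,30.97) → (205.47,26.35) → (208.09,22.43) → (212.01,19.81) → (216.63,18.89) → (221.25,19.81) → (225.17,22.43) → (227.79,26.35) → (228.71,30.97), returning to the start.

Shape 2 is a open polyline drawn with `<path>`. Its stroke #ff8800 means engrave at S389, F3835. After flipping Y the toolpath is (36.34,43.11) → (173.18,120.49) → (59.98,38.45) → (222.75,61.78).

Shape 3 is a regular polygon drawn with `<path>`. Its stroke #ff8800 means engrave at S389, F3835. After flipping Y the toolpath is (46.37,167.31) → (61.75,164.06) → (63.41,148.43) → (49.05,142.02) → (38.52,153.69) → (46.37,167.31), returning to the start.

(Gcodetools for Inkscape — laser output)
G21
G90
G0 X228.71 Y30.97
M3 S389
G01 X227.79 Y35.59 F3835
G01 X225.17 Y39.51 F3835
G01 X221.25 Y42.13 F3835
G01 X216.63 Y43.05 F3835
G01 X212.01 Y42.13 F3835
G01 X208.09 Y39.51 F3835
G01 X205.47 Y35.59 F3835
G01 X204.55 Y30.97 F3835
G01 X205.47 Y26.35 F3835
G01 X208.09 Y22.43 F3835
G01 X212.01 Y19.81 F3835
G01 X216.63 Y18.89 F3835
G01 X221.25 Y19.81 F3835
G01 X225.17 Y22.43 F3835
G01 X227.79 Y26.35 F3835
G01 X228.71 Y30.97 F3835
M5
G0 X36.34 Y43.11
M3 S389
G01 X173.18 Y120.49 F3835
G01 X59.98 Y38.45 F3835
G01 X222.75 Y61.78 F3835
M5
G0 X46.37 Y167.31
M3 S389
G01 X61.75 Y164.06 F3835
G01 X63.41 Y148.43 F3835
G01 X49.05 Y142.02 F3835
G01 X38.52 Y153.69 F3835
G01 X46.37 Y167.31 F3835
M5
G0 X0.00 Y0.00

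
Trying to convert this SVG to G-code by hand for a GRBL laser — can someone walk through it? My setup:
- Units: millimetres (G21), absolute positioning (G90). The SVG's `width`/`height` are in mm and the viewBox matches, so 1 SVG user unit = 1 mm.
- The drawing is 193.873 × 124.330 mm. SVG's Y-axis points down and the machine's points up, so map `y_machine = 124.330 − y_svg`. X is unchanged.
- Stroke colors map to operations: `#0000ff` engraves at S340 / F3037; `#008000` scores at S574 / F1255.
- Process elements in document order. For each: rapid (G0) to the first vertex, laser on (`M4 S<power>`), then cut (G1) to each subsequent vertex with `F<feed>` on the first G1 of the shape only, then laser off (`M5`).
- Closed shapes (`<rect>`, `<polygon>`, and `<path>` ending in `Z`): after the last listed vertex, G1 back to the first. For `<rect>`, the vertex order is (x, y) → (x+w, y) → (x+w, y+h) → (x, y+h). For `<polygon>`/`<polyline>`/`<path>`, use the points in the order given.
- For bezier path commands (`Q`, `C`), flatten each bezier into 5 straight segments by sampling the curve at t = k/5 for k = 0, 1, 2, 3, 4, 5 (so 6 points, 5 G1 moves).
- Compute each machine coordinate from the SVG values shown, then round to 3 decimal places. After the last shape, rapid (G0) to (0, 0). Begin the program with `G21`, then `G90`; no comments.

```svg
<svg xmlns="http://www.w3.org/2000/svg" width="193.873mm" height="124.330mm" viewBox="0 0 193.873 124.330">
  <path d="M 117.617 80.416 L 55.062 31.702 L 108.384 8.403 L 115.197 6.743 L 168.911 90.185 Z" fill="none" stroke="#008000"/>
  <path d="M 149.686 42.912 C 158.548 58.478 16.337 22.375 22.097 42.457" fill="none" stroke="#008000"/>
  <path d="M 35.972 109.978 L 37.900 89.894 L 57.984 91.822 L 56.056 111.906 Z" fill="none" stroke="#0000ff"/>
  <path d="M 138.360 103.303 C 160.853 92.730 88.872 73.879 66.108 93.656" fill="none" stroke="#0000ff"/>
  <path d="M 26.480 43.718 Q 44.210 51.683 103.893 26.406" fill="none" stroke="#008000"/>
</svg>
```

G21
G90
G0 X117.617 Y43.914
M4 S574
G1 X55.062 Y92.628 F1255
G1 X108.384 Y115.927
G1 X115.197 Y117.587
G1 X168.911 Y34.145
G1 X117.617 Y43.914
M5
G0 X149.686 Y81.418
M4 S574
G1 X139.267 Y77.416 F1255
G1 X106.944 Y80.637
G1 X67.072 Y85.905
G1 X34.005 Y88.043
G1 X22.097 Y81.873
M5
G0 X35.972 Y14.352
M4 S340
G1 X37.900 Y34.436 F3037
G1 X57.984 Y32.508
G1 X56.056 Y12.424
G1 X35.972 Y14.352
M5
G0 X138.360 Y21.027
M4 S340
G1 X141.668 Y27.989 F3037
G1 X129.200 Y34.686
G1 X107.853 Y38.867
G1 X84.523 Y38.280
G1 X66.108 Y30.674
M5
G0 X26.480 Y80.612
M4 S574
G1 X35.250 Y78.756 F1255
G1 X47.376 Y79.559
G1 X62.859 Y83.021
G1 X81.698 Y89.143
G1 X103.893 Y97.924
M5
G0 X0.000 Y0.000

viewBox `0 0 193.873 124.330` with mm width/height → 1 unit = 1 mm. Flip: y_m = 124.330 − y_svg.

**Shape 1** — `<path>` closed polygon, stroke `#008000` → score (S574, F1255). Machine vertices: (117.617,43.914) → (55.062,92.628) → (108.384,115.927) → (115.197,117.587) → (168.911,34.145) → (117.617,43.914). Closed: final G1 returns to the first vertex.

**Shape 2** — `<path>` cubic bezier, stroke `#008000` → score (S574, F1255). Control points (SVG): P0=(149.686,42.912), P1=(158.548,58.478), P2=(16.337,22.375), P3=(22.097,42.457); sampled at t=k/5. Machine vertices: (149.686,81.418) → (139.267,77.416) → (106.944,80.637) → (67.072,85.905) → (34.005,88.043) → (22.097,81.873). Open path.

**Shape 3** — `<path>` regular polygon, stroke `#0000ff` → engrave (S340, F3037). Machine vertices: (35.972,14.352) → (37.900,34.436) → (57.984,32.508) → (56.056,12.424) → (35.972,14.352). Closed: final G1 returns to the first vertex.

**Shape 4** — `<path>` cubic bezier, stroke `#0000ff` → engrave (S340, F3037). Control points (SVG): P0=(138.360,103.303), P1=(160.853,92.730), P2=(88.872,73.879), P3=(66.108,93.656); sampled at t=k/5. Machine vertices: (138.360,21.027) → (141.668,27.989) → (129.200,34.686) → (107.853,38.867) → (84.523,38.280) → (66.108,30.674). Open path.

**Shape 5** — `<path>` quadratic bezier, stroke `#008000` → score (S574, F1255). Control points (SVG): P0=(26.480,43.718), P1=(44.210,51.683), P2=(103.893,26.406); sampled at t=k/5. Machine vertices: (26.480,80.612) → (35.250,78.756) → (47.376,79.559) → (62.859,83.021) → (81.698,89.143) → (103.893,97.924). Open path.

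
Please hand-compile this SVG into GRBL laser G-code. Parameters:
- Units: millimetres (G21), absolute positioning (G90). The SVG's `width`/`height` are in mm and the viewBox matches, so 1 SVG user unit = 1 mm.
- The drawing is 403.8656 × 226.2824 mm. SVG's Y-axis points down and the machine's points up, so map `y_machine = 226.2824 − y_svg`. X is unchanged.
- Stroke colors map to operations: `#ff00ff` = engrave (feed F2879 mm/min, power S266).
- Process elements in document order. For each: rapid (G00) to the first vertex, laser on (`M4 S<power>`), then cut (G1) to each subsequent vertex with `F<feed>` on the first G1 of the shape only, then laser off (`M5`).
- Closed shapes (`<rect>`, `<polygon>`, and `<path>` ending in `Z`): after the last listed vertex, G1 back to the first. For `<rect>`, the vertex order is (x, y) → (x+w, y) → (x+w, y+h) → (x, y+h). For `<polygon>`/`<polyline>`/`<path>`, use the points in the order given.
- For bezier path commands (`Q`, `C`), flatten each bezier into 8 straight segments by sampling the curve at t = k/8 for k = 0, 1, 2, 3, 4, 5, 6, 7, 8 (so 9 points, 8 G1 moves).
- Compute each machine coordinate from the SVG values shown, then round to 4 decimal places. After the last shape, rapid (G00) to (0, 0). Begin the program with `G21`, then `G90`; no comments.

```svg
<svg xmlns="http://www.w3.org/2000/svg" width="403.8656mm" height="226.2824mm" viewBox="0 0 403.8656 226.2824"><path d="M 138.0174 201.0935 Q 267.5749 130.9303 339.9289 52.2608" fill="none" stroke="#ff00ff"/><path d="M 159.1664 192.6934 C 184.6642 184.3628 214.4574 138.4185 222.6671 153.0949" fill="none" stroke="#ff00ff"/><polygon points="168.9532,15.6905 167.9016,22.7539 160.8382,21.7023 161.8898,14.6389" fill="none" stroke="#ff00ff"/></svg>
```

G21
G90
G00 X138.0174 Y25.1889
M4 S266
G1 X169.5130 Y42.8626 F2879
G1 X199.2209 Y60.8021
G1 X227.1413 Y79.0075
G1 X253.2740 Y97.4787
G1 X277.6192 Y116.2157
G1 X300.1767 Y135.2185
G1 X320.9466 Y154.4871
G1 X339.9289 Y174.0216
M5
G00 X159.1664 Y33.5890
M4 S266
G1 X168.8789 Y38.2843 F2879
G1 X178.6908 Y45.3546
G1 X188.2988 Y53.6489
G1 X197.3998 Y62.0159
G1 X205.6904 Y69.3044
G1 X212.8673 Y74.3633
G1 X218.6273 Y76.0414
G1 X222.6671 Y73.1875
M5
G00 X168.9532 Y210.5919
M4 S266
G1 X167.9016 Y203.5285 F2879
G1 X160.8382 Y204.5801
G1 X161.8898 Y211.6435
G1 X168.9532 Y210.5919
M5
G00 X0.0000 Y0.0000

viewBox `0 0 403.8656 226.2824` with mm width/height → 1 unit = 1 mm. Flip: y_m = 226.2824 − y_svg.

**Shape 1** — `<path>` quadratic bezier, stroke `#ff00ff` → engrave (S266, F2879). Control points (SVG): P0=(138.0174,201.0935), P1=(267.5749,130.9303), P2=(339.9289,52.2608); sampled at t=k/8. Machine vertices: (138.0174,25.1889) → (169.5130,42.8626) → (199.2209,60.8021) → (227.1413,79.0075) → (253.2740,97.4787) → (277.6192,116.2157) → (300.1767,135.2185) → (320.9466,154.4871) → (339.9289,174.0216). Open path.

**Shape 2** — `<path>` cubic bezier, stroke `#ff00ff` → engrave (S266, F2879). Control points (SVG): P0=(159.1664,192.6934), P1=(184.6642,184.3628), P2=(214.4574,138.4185), P3=(222.6671,153.0949); sampled at t=k/8. Machine vertices: (159.1664,33.5890) → (168.8789,38.2843) → (178.6908,45.3546) → (188.2988,53.6489) → (197.3998,62.0159) → (205.6904,69.3044) → (212.8673,74.3633) → (218.6273,76.0414) → (222.6671,73.1875). Open path.

**Shape 3** — `<polygon>` regular polygon, stroke `#ff00ff` → engrave (S266, F2879). Machine vertices: (168.9532,210.5919) → (167.9016,203.5285) → (160.8382,204.5801) → (161.8898,211.6435) → (168.9532,210.5919). Closed: final G1 returns to the first vertex.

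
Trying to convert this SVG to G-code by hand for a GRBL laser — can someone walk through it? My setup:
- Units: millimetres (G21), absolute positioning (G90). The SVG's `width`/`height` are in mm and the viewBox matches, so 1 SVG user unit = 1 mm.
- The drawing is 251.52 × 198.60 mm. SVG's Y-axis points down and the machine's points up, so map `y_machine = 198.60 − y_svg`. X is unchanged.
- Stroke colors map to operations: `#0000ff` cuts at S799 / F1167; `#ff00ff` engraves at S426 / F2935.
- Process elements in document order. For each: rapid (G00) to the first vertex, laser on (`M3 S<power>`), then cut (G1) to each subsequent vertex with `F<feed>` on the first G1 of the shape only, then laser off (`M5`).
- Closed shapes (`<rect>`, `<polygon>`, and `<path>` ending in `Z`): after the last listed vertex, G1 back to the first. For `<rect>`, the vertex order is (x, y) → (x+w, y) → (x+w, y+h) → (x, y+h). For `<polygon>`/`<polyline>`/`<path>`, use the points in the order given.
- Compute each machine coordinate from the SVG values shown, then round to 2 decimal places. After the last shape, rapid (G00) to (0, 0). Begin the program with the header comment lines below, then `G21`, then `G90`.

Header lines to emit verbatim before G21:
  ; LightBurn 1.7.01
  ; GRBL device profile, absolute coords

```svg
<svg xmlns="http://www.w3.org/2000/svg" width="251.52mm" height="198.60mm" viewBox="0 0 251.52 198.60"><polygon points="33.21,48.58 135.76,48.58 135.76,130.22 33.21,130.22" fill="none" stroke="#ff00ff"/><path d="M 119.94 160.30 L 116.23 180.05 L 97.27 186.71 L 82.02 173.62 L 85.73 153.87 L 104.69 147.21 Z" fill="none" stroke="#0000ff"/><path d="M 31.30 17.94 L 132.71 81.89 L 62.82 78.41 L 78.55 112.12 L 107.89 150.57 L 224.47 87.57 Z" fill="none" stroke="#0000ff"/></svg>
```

Since the viewBox matches the mm dimensions, user units are millimetres directly. The only transform is the Y-flip y_m = 198.60 − y_svg.

Shape 1 is a rectangle drawn with `<polygon>`. Its stroke #ff00ff means engrave at S426, F2935. After flipping Y the toolpath is (33.21,150.02) → (135.76,150.02) → (135.76,68.38) → (33.21,68.38) → (33.21,150.02), returning to the start.

Shape 2 is a regular polygon drawn with `<path>`. Its stroke #0000ff means cut at S799, F1167. After flipping Y the toolpath is (119.94,38.30) → (116.23,18.55) → (97.27,11.89) → (82.02,24.98) → (85.73,44.73) → (104.69,51.39) → (119.94,38.30), returning to the start.

Shape 3 is a closed polygon drawn with `<path>`. Its stroke #0000ff means cut at S799, F1167. After flipping Y the toolpath is (31.30,180.66) → (132.71,116.71) → (62.82,120.19) → (78.55,86.48) → (107.89,48.03) → (224.47,111.03) → (31.30,180.66), returning to the start.

; LightBurn 1.7.01
; GRBL device profile, absolute coords
G21
G90
G00 X33.21 Y150.02
M3 S426
G1 X135.76 Y150.02 F2935
G1 X135.76 Y68.38
G1 X33.21 Y68.38
G1 X33.21 Y150.02
M5
G00 X119.94 Y38.30
M3 S799
G1 X116.23 Y18.55 F1167
G1 X97.27 Y11.89
G1 X82.02 Y24.98
G1 X85.73 Y44.73
G1 X104.69 Y51.39
G1 X119.94 Y38.30
M5
G00 X31.30 Y180.66
M3 S799
G1 X132.71 Y116.71 F1167
G1 X62.82 Y120.19
G1 X78.55 Y86.48
G1 X107.89 Y48.03
G1 X224.47 Y111.03
G1 X31.30 Y180.66
M5
G00 X0.00 Y0.00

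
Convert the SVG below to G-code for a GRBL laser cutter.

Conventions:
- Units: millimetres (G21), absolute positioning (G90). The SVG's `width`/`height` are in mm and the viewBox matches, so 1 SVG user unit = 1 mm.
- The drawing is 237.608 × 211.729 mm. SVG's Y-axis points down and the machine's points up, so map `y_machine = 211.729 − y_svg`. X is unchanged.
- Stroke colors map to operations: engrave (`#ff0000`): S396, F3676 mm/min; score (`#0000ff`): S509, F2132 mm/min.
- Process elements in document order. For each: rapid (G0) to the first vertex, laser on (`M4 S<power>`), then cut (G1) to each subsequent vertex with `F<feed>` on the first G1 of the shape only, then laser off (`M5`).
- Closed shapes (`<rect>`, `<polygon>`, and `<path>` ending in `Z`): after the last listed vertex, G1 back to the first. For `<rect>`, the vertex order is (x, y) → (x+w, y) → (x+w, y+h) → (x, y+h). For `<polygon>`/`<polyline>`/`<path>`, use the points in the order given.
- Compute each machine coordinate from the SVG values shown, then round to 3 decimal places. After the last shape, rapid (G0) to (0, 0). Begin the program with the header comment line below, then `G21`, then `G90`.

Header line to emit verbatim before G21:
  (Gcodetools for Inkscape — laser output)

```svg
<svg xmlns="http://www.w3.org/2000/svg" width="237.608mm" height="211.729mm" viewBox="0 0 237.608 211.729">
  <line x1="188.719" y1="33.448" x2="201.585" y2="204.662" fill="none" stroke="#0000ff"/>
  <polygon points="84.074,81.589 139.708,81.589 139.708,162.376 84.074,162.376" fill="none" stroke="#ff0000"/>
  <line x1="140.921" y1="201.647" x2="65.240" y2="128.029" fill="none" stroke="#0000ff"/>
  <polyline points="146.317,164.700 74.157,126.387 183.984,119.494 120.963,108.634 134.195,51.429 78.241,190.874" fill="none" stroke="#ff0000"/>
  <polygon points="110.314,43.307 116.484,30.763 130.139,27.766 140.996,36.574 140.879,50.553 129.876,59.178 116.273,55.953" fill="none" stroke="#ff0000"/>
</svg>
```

(Gcodetools for Inkscape — laser output)
G21
G90
G0 X188.719 Y178.281
M4 S509
G1 X201.585 Y7.067 F2132
M5
G0 X84.074 Y130.140
M4 S396
G1 X139.708 Y130.140 F3676
G1 X139.708 Y49.353
G1 X84.074 Y49.353
G1 X84.074 Y130.140
M5
G0 X140.921 Y10.082
M4 S509
G1 X65.240 Y83.700 F2132
M5
G0 X146.317 Y47.029
M4 S396
G1 X74.157 Y85.342 F3676
G1 X183.984 Y92.235
G1 X120.963 Y103.095
G1 X134.195 Y160.300
G1 X78.241 Y20.855
M5
G0 X110.314 Y168.422
M4 S396
G1 X116.484 Y180.966 F3676
G1 X130.139 Y183.963
G1 X140.996 Y175.155
G1 X140.879 Y161.176
G1 X129.876 Y152.551
G1 X116.273 Y155.776
G1 X110.314 Y168.422
M5
G0 X0.000 Y0.000

viewBox `0 0 237.608 211.729` with mm width/height → 1 unit = 1 mm. Flip: y_m = 211.729 − y_svg.

**Shape 1** — `<line>` line segment, stroke `#0000ff` → score (S509, F2132). Machine vertices: (188.719,178.281) → (201.585,7.067). Open path.

**Shape 2** — `<polygon>` rectangle, stroke `#ff0000` → engrave (S396, F3676). Machine vertices: (84.074,130.140) → (139.708,130.140) → (139.708,49.353) → (84.074,49.353) → (84.074,130.140). Closed: final G1 returns to the first vertex.

**Shape 3** — `<line>` line segment, stroke `#0000ff` → score (S509, F2132). Machine vertices: (140.921,10.082) → (65.240,83.700). Open path.

**Shape 4** — `<polyline>` open polyline, stroke `#ff0000` → engrave (S396, F3676). Machine vertices: (146.317,47.029) → (74.157,85.342) → (183.984,92.235) → (120.963,103.095) → (134.195,160.300) → (78.241,20.855). Open path.

**Shape 5** — `<polygon>` regular polygon, stroke `#ff0000` → engrave (S396, F3676). Machine vertices: (110.314,168.422) → (116.484,180.966) → (130.139,183.963) → (140.996,175.155) → (140.879,161.176) → (129.876,152.551) → (116.273,155.776) → (110.314,168.422). Closed: final G1 returns to the first vertex.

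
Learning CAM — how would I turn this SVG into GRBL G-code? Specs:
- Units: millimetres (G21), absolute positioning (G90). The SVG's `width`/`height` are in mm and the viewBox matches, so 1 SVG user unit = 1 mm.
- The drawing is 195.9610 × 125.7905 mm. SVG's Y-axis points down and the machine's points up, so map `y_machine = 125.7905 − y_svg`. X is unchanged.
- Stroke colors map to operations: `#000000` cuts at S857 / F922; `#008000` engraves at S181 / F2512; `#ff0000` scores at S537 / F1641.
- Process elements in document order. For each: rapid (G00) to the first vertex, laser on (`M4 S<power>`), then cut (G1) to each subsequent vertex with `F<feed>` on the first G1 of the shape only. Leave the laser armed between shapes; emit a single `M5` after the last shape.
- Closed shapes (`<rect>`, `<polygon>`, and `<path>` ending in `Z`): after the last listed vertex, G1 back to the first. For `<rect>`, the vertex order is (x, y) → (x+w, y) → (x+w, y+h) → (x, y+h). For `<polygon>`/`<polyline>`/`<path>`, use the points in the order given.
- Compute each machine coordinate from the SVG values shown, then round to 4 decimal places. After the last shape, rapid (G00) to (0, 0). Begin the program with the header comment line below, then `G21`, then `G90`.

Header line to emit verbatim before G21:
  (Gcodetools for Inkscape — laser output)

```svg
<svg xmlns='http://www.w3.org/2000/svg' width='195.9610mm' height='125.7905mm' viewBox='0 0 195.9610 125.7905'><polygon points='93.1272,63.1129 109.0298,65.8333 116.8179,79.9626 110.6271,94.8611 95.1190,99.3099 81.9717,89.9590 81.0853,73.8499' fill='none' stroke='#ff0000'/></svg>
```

1 u = 1 mm; y_m = 125.7905 − y.

[1] `<polygon>` regular polygon, #ff0000→score S537 F1641: (93.1272,62.6776) → (109.0298,59.9572) → (116.8179,45.8279) → (110.6271,30.9294) → (95.1190,26.4806) → (81.9717,35.8315) → (81.0853,51.9406) → (93.1272,62.6776) (closed)

(Gcodetools for Inkscape — laser output)
G21
G90
G00 X93.1272 Y62.6776
M4 S537
G1 X109.0298 Y59.9572 F1641
G1 X116.8179 Y45.8279
G1 X110.6271 Y30.9294
G1 X95.1190 Y26.4806
G1 X81.9717 Y35.8315
G1 X81.0853 Y51.9406
G1 X93.1272 Y62.6776
M5
G00 X0.0000 Y0.0000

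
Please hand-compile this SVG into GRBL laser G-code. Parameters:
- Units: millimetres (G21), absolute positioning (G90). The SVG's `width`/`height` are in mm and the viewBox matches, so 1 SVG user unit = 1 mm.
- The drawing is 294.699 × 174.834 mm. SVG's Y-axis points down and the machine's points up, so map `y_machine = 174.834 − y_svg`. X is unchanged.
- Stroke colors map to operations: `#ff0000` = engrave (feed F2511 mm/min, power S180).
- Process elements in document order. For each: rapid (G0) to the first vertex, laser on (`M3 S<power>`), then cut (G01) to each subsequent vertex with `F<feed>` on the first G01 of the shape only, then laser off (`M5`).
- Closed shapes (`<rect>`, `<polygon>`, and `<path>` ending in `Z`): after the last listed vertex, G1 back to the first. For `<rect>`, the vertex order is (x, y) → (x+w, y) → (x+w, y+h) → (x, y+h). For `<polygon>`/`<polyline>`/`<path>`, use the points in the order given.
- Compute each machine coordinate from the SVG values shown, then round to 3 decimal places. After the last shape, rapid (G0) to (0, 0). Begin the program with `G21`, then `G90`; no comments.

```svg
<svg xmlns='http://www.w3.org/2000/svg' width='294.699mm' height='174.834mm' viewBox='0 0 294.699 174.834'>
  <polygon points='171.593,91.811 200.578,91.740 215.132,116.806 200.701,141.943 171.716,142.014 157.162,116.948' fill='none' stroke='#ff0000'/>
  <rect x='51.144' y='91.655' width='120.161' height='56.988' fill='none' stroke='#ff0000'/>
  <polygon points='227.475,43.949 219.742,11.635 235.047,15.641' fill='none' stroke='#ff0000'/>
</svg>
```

viewBox `0 0 294.699 174.834` with mm width/height → 1 unit = 1 mm. Flip: y_m = 174.834 − y_svg.

**Shape 1** — `<polygon>` regular polygon, stroke `#ff0000` → engrave (S180, F2511). Machine vertices: (171.593,83.023) → (200.578,83.094) → (215.132,58.028) → (200.701,32.891) → (171.716,32.820) → (157.162,57.886) → (171.593,83.023). Closed: final G1 returns to the first vertex.

**Shape 2** — `<rect>` rectangle, stroke `#ff0000` → engrave (S180, F2511). Machine vertices: (51.144,83.179) → (171.305,83.179) → (171.305,26.191) → (51.144,26.191) → (51.144,83.179). Closed: final G1 returns to the first vertex.

**Shape 3** — `<polygon>` closed polygon, stroke `#ff0000` → engrave (S180, F2511). Machine vertices: (227.475,130.885) → (219.742,163.199) → (235.047,159.193) → (227.475,130.885). Closed: final G1 returns to the first vertex.

G21
G90
G0 X171.593 Y83.023
M3 S180
G01 X200.578 Y83.094 F2511
G01 X215.132 Y58.028
G01 X200.701 Y32.891
G01 X171.716 Y32.820
G01 X157.162 Y57.886
G01 X171.593 Y83.023
M5
G0 X51.144 Y83.179
M3 S180
G01 X171.305 Y83.179 F2511
G01 X171.305 Y26.191
G01 X51.144 Y26.191
G01 X51.144 Y83.179
M5
G0 X227.475 Y130.885
M3 S180
G01 X219.742 Y163.199 F2511
G01 X235.047 Y159.193
G01 X227.475 Y130.885
M5
G0 X0.000 Y0.000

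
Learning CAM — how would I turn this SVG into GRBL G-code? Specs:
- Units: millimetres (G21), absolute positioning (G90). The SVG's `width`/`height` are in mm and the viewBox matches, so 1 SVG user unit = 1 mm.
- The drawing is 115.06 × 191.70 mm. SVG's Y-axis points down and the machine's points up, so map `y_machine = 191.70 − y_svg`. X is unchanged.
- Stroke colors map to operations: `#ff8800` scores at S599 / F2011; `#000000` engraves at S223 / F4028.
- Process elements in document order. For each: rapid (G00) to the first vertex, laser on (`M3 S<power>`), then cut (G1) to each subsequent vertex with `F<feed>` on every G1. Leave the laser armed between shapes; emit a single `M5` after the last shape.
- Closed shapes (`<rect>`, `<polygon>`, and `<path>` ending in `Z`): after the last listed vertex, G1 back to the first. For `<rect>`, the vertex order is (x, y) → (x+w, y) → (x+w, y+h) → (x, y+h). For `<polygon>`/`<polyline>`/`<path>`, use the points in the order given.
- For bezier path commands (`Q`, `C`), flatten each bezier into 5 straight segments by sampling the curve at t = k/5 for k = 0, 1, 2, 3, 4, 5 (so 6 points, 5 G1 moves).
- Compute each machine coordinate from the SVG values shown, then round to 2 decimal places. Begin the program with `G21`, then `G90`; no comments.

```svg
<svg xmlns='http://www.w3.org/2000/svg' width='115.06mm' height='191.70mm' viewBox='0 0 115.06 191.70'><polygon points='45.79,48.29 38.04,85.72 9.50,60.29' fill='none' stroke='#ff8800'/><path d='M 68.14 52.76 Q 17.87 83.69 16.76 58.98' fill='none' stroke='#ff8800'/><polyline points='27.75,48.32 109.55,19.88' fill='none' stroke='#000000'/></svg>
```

G21
G90
G00 X45.79 Y143.41
M3 S599
G1 X38.04 Y105.98 F2011
G1 X9.50 Y131.41 F2011
G1 X45.79 Y143.41 F2011
G00 X68.14 Y138.94
M3 S599
G1 X50.00 Y128.79 F2011
G1 X35.79 Y123.10 F2011
G1 X25.51 Y121.85 F2011
G1 X19.17 Y125.06 F2011
G1 X16.76 Y132.72 F2011
G00 X27.75 Y143.38
M3 S223
G1 X109.55 Y171.82 F4028
M5

viewBox `0 0 115.06 191.70` with mm width/height → 1 unit = 1 mm. Flip: y_m = 191.70 − y_svg.

**Shape 1** — `<polygon>` regular polygon, stroke `#ff8800` → score (S599, F2011). Machine vertices: (45.79,143.41) → (38.04,105.98) → (9.50,131.41) → (45.79,143.41). Closed: final G1 returns to the first vertex.

**Shape 2** — `<path>` quadratic bezier, stroke `#ff8800` → score (S599, F2011). Control points (SVG): P0=(68.14,52.76), P1=(17.87,83.69), P2=(16.76,58.98); sampled at t=k/5. Machine vertices: (68.14,138.94) → (50.00,128.79) → (35.79,123.10) → (25.51,121.85) → (19.17,125.06) → (16.76,132.72). Open path.

**Shape 3** — `<polyline>` line segment, stroke `#000000` → engrave (S223, F4028). Machine vertices: (27.75,143.38) → (109.55,171.82). Open path.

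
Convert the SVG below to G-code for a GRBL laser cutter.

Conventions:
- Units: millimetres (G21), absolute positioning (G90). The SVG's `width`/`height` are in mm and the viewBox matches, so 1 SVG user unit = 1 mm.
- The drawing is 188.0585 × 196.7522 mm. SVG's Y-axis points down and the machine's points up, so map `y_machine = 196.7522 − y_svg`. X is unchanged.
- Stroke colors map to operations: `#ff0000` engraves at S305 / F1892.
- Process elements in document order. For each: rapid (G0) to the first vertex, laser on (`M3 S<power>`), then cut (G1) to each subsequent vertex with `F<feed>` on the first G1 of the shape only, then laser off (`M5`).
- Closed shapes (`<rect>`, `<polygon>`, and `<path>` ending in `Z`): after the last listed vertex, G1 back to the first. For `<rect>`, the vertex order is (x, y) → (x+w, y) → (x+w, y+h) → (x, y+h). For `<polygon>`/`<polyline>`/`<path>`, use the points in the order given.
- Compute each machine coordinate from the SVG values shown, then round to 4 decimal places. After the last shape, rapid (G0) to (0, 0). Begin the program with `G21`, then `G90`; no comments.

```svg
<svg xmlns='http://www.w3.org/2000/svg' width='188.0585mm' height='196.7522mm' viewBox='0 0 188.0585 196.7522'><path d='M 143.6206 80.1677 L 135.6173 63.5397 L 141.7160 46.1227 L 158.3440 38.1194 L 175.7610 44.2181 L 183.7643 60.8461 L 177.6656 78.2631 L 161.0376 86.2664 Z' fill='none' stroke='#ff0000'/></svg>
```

G21
G90
G0 X143.6206 Y116.5845
M3 S305
G1 X135.6173 Y133.2125 F1892
G1 X141.7160 Y150.6295
G1 X158.3440 Y158.6328
G1 X175.7610 Y152.5341
G1 X183.7643 Y135.9061
G1 X177.6656 Y118.4891
G1 X161.0376 Y110.4858
G1 X143.6206 Y116.5845
M5
G0 X0.0000 Y0.0000

viewBox `0 0 188.0585 196.7522` with mm width/height → 1 unit = 1 mm. Flip: y_m = 196.7522 − y_svg.

**Shape 1** — `<path>` regular polygon, stroke `#ff0000` → engrave (S305, F1892). Machine vertices: (143.6206,116.5845) → (135.6173,133.2125) → (141.7160,150.6295) → (158.3440,158.6328) → (175.7610,152.5341) → (183.7643,135.9061) → (177.6656,118.4891) → (161.0376,110.4858) → (143.6206,116.5845). Closed: final G1 returns to the first vertex.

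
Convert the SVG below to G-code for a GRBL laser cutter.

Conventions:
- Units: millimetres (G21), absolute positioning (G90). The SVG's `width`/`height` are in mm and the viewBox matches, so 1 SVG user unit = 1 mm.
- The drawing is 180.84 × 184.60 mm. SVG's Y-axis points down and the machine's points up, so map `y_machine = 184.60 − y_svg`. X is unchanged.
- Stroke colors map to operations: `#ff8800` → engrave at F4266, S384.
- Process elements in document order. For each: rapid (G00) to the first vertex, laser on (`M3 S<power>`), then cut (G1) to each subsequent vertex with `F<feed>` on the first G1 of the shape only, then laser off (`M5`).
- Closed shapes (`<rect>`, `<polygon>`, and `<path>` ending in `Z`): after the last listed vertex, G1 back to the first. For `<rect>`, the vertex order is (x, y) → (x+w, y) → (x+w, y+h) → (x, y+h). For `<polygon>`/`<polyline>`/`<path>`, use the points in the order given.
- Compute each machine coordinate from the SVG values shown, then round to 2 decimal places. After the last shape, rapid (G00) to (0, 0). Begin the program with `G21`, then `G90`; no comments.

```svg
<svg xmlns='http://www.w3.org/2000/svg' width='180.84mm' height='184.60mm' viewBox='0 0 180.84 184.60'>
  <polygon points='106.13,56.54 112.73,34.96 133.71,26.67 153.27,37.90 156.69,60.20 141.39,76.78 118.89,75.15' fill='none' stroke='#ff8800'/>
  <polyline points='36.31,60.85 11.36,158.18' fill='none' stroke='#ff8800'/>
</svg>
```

viewBox `0 0 180.84 184.60` with mm width/height → 1 unit = 1 mm. Flip: y_m = 184.60 − y_svg.

**Shape 1** — `<polygon>` regular polygon, stroke `#ff8800` → engrave (S384, F4266). Machine vertices: (106.13,128.06) → (112.73,149.64) → (133.71,157.93) → (153.27,146.70) → (156.69,124.40) → (141.39,107.82) → (118.89,109.45) → (106.13,128.06). Closed: final G1 returns to the first vertex.

**Shape 2** — `<polyline>` line segment, stroke `#ff8800` → engrave (S384, F4266). Machine vertices: (36.31,123.75) → (11.36,26.42). Open path.

G21
G90
G00 X106.13 Y128.06
M3 S384
G1 X112.73 Y149.64 F4266
G1 X133.71 Y157.93
G1 X153.27 Y146.70
G1 X156.69 Y124.40
G1 X141.39 Y107.82
G1 X118.89 Y109.45
G1 X106.13 Y128.06
M5
G00 X36.31 Y123.75
M3 S384
G1 X11.36 Y26.42 F4266
M5
G00 X0.00 Y0.00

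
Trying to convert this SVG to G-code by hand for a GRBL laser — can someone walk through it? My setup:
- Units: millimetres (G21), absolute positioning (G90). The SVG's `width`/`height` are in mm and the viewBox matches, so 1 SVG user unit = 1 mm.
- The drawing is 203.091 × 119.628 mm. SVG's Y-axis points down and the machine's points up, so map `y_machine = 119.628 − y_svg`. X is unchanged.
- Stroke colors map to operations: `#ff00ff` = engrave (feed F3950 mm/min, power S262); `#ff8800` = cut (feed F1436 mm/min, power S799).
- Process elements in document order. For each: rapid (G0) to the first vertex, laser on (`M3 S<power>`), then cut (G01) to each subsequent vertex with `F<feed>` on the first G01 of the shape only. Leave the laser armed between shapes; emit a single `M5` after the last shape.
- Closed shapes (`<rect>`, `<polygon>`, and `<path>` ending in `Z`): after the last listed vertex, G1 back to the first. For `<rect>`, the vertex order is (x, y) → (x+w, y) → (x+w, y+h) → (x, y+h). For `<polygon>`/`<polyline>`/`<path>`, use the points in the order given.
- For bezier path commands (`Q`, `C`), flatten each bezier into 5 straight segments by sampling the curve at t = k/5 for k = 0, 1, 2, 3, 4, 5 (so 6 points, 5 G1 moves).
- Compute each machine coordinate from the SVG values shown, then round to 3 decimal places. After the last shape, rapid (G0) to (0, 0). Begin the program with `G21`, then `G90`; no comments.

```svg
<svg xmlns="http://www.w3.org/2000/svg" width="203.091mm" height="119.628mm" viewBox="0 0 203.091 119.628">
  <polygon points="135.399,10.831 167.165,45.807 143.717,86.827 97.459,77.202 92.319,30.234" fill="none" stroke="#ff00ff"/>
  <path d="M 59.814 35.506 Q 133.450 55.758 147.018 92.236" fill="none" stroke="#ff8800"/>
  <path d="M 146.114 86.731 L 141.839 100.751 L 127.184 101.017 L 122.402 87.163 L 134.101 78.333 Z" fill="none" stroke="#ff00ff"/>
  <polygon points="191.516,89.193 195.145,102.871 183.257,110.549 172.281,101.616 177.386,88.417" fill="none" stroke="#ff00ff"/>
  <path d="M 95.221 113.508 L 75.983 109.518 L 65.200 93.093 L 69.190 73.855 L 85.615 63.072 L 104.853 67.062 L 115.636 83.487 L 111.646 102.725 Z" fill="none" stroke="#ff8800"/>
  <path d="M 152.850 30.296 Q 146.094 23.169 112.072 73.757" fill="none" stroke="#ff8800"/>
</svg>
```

G21
G90
G0 X135.399 Y108.797
M3 S262
G01 X167.165 Y73.821 F3950
G01 X143.717 Y32.801
G01 X97.459 Y42.426
G01 X92.319 Y89.394
G01 X135.399 Y108.797
G0 X59.814 Y84.122
M3 S799
G01 X86.866 Y75.372 F1436
G01 X109.112 Y65.324
G01 X126.553 Y53.978
G01 X139.188 Y41.334
G01 X147.018 Y27.392
G0 X146.114 Y32.897
M3 S262
G01 X141.839 Y18.877 F3950
G01 X127.184 Y18.611
G01 X122.402 Y32.465
G01 X134.101 Y41.295
G01 X146.114 Y32.897
G0 X191.516 Y30.435
M3 S262
G01 X195.145 Y16.757 F3950
G01 X183.257 Y9.079
G01 X172.281 Y18.012
G01 X177.386 Y31.211
G01 X191.516 Y30.435
G0 X95.221 Y6.120
M3 S799
G01 X75.983 Y10.110 F1436
G01 X65.200 Y26.535
G01 X69.190 Y45.773
G01 X85.615 Y56.556
G01 X104.853 Y52.566
G01 X115.636 Y36.141
G01 X111.646 Y16.903
G01 X95.221 Y6.120
G0 X152.850 Y89.332
M3 S799
G01 X149.057 Y89.874 F1436
G01 X143.083 Y85.799
G01 X134.927 Y77.107
G01 X124.590 Y63.798
G01 X112.072 Y45.871
M5
G0 X0.000 Y0.000

Since the viewBox matches the mm dimensions, user units are millimetres directly. The only transform is the Y-flip y_m = 119.628 − y_svg.

Shape 1 is a regular polygon drawn with `<polygon>`. Its stroke #ff00ff means engrave at S262, F3950. After flipping Y the toolpath is (135.399,108.797) → (167.165,73.821) → (143.717,32.801) → (97.459,42.426) → (92.319,89.394) → (135.399,108.797), returning to the start.

Shape 2 is a quadratic bezier drawn with `<path>`. Its stroke #ff8800 means cut at S799, F1436. After flipping Y the toolpath is (59.814,84.122) → (86.866,75.372) → (109.112,65.324) → (126.553,53.978) → (139.188,41.334) → (147.018,27.392).

Shape 3 is a regular polygon drawn with `<path>`. Its stroke #ff00ff means engrave at S262, F3950. After flipping Y the toolpath is (146.114,32.897) → (141.839,18.877) → (127.184,18.611) → (122.402,32.465) → (134.101,41.295) → (146.114,32.897), returning to the start.

Shape 4 is a regular polygon drawn with `<polygon>`. Its stroke #ff00ff means engrave at S262, F3950. After flipping Y the toolpath is (191.516,30.435) → (195.145,16.757) → (183.257,9.079) → (172.281,18.012) → (177.386,31.211) → (191.516,30.435), returning to the start.

Shape 5 is a regular polygon drawn with `<path>`. Its stroke #ff8800 means cut at S799, F1436. After flipping Y the toolpath is (95.221,6.120) → (75.983,10.110) → (65.200,26.535) → (69.190,45.773) → (85.615,56.556) → (104.853,52.566) → (115.636,36.141) → (111.646,16.903) → (95.221,6.120), returning to the start.

Shape 6 is a quadratic bezier drawn with `<path>`. Its stroke #ff8800 means cut at S799, F1436. After flipping Y the toolpath is (152.850,89.332) → (149.057,89.874) → (143.083,85.799) → (134.927,77.107) → (124.590,63.798) → (112.072,45.871).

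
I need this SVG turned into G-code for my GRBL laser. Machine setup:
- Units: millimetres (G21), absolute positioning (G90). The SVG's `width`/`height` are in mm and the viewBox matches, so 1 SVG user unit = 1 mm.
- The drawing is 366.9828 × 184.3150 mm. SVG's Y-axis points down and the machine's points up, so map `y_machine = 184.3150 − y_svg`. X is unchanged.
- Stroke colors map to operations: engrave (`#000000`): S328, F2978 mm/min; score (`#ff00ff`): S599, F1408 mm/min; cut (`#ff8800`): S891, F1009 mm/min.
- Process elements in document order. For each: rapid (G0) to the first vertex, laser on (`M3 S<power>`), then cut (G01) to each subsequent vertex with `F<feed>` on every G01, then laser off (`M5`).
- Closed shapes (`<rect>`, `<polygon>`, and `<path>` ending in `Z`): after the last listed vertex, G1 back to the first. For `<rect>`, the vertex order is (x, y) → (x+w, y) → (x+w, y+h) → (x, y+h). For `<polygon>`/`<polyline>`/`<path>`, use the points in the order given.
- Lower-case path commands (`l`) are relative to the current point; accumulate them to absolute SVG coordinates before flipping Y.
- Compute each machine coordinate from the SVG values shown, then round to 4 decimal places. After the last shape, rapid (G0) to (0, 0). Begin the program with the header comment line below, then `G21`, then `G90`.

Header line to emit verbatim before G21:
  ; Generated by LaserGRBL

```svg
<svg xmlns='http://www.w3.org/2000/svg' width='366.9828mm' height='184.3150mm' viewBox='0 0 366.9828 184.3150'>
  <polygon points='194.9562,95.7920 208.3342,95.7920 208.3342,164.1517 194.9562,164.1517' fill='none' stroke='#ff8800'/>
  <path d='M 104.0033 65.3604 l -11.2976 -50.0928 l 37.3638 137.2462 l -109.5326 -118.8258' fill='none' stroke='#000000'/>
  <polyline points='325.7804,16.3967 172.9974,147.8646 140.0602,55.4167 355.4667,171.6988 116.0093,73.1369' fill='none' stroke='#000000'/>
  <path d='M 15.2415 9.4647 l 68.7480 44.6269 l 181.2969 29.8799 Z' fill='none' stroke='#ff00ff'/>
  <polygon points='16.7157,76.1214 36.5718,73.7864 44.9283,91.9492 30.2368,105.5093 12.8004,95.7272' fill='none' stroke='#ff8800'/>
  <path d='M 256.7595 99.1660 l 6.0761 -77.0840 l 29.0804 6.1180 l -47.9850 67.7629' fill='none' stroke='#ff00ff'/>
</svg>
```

; Generated by LaserGRBL
G21
G90
G0 X194.9562 Y88.5230
M3 S891
G01 X208.3342 Y88.5230 F1009
G01 X208.3342 Y20.1633 F1009
G01 X194.9562 Y20.1633 F1009
G01 X194.9562 Y88.5230 F1009
M5
G0 X104.0033 Y118.9546
M3 S328
G01 X92.7057 Y169.0474 F2978
G01 X130.0695 Y31.8012 F2978
G01 X20.5369 Y150.6270 F2978
M5
G0 X325.7804 Y167.9183
M3 S328
G01 X172.9974 Y36.4504 F2978
G01 X140.0602 Y128.8983 F2978
G01 X355.4667 Y12.6162 F2978
G01 X116.0093 Y111.1781 F2978
M5
G0 X15.2415 Y174.8503
M3 S599
G01 X83.9895 Y130.2234 F1408
G01 X265.2864 Y100.3435 F1408
G01 X15.2415 Y174.8503 F1408
M5
G0 X16.7157 Y108.1936
M3 S891
G01 X36.5718 Y110.5286 F1009
G01 X44.9283 Y92.3658 F1009
G01 X30.2368 Y78.8057 F1009
G01 X12.8004 Y88.5878 F1009
G01 X16.7157 Y108.1936 F1009
M5
G0 X256.7595 Y85.1490
M3 S599
G01 X262.8356 Y162.2330 F1408
G01 X291.9160 Y156.1150 F1408
G01 X243.9310 Y88.3521 F1408
M5
G0 X0.0000 Y0.0000

viewBox `0 0 366.9828 184.3150` with mm width/height → 1 unit = 1 mm. Flip: y_m = 184.3150 − y_svg.

**Shape 1** — `<polygon>` rectangle, stroke `#ff8800` → cut (S891, F1009). Machine vertices: (194.9562,88.5230) → (208.3342,88.5230) → (208.3342,20.1633) → (194.9562,20.1633) → (194.9562,88.5230). Closed: final G1 returns to the first vertex.

**Shape 2** — `<path>` open polyline, stroke `#000000` → engrave (S328, F2978). Machine vertices: (104.0033,118.9546) → (92.7057,169.0474) → (130.0695,31.8012) → (20.5369,150.6270). Open path.

**Shape 3** — `<polyline>` open polyline, stroke `#000000` → engrave (S328, F2978). Machine vertices: (325.7804,167.9183) → (172.9974,36.4504) → (140.0602,128.8983) → (355.4667,12.6162) → (116.0093,111.1781). Open path.

**Shape 4** — `<path>` closed polygon, stroke `#ff00ff` → score (S599, F1408). Machine vertices: (15.2415,174.8503) → (83.9895,130.2234) → (265.2864,100.3435) → (15.2415,174.8503). Closed: final G1 returns to the first vertex.

**Shape 5** — `<polygon>` regular polygon, stroke `#ff8800` → cut (S891, F1009). Machine vertices: (16.7157,108.1936) → (36.5718,110.5286) → (44.9283,92.3658) → (30.2368,78.8057) → (12.8004,88.5878) → (16.7157,108.1936). Closed: final G1 returns to the first vertex.

**Shape 6** — `<path>` open polyline, stroke `#ff00ff` → score (S599, F1408). Machine vertices: (256.7595,85.1490) → (262.8356,162.2330) → (291.9160,156.1150) → (243.9310,88.3521). Open path.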